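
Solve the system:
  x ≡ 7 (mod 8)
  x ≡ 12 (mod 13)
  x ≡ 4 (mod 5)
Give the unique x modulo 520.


Moduli 8, 13, 5 are pairwise coprime; by CRT there is a unique solution modulo M = 8 · 13 · 5 = 520.
Solve pairwise, accumulating the modulus:
  Start with x ≡ 7 (mod 8).
  Combine with x ≡ 12 (mod 13): since gcd(8, 13) = 1, we get a unique residue mod 104.
    Write x = 7 + 8·t and substitute into x ≡ 12 (mod 13): 8·t ≡ 12 − 7 = 5 (mod 13).
    The inverse of 8 mod 13 is 5 (since 8·5 = 40 = 3·13 + 1), so t ≡ 5·5 = 25 ≡ 12 (mod 13).
    Then x = 7 + 8·12 = 103, valid modulo lcm(8, 13) = 104: x ≡ 103 (mod 104).
  Combine with x ≡ 4 (mod 5): since gcd(104, 5) = 1, we get a unique residue mod 520.
    Write x = 103 + 104·t and substitute into x ≡ 4 (mod 5): 104·t ≡ 4 − 103 = -99 (mod 5).
    Reduce coefficients mod 5: 4·t ≡ 1 (mod 5).
    The inverse of 4 mod 5 is 4 (since 4·4 = 16 = 3·5 + 1), so t ≡ 4·1 = 4 ≡ 4 (mod 5).
    Then x = 103 + 104·4 = 519, valid modulo lcm(104, 5) = 520: x ≡ 519 (mod 520).
Verify: 519 mod 8 = 7 ✓, 519 mod 13 = 12 ✓, 519 mod 5 = 4 ✓.

x ≡ 519 (mod 520).


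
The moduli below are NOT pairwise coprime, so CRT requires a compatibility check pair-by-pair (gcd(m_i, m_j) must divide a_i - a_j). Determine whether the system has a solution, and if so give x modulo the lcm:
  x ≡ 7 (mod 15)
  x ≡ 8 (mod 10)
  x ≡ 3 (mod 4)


Moduli 15, 10, 4 are not pairwise coprime, so CRT works modulo lcm(m_i) when all pairwise compatibility conditions hold.
Pairwise compatibility: gcd(m_i, m_j) must divide a_i - a_j for every pair.
Merge one congruence at a time:
  Start: x ≡ 7 (mod 15).
  Combine with x ≡ 8 (mod 10): gcd(15, 10) = 5, and 8 - 7 = 1 is NOT divisible by 5.
    ⇒ system is inconsistent (no integer solution).

No solution (the system is inconsistent).


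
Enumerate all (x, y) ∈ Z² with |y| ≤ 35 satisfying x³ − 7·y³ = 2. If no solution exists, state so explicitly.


The equation is x³ - 7y³ = 2. For fixed y, x³ = 7·y³ + 2, so a solution requires the RHS to be a perfect cube.
Strategy: iterate y from -35 to 35, compute RHS = 7·y³ + 2, and check whether it is a (positive or negative) perfect cube.
Check small values of y:
  y = 0: RHS = 2 is not a perfect cube.
  y = 1: RHS = 9 is not a perfect cube.
  y = -1: RHS = -5 is not a perfect cube.
  y = 2: RHS = 58 is not a perfect cube.
  y = -2: RHS = -54 is not a perfect cube.
  y = 3: RHS = 191 is not a perfect cube.
  y = -3: RHS = -187 is not a perfect cube.
Continuing the search up to |y| = 35 finds no solutions either.
No (x, y) in the scanned range satisfies the equation.

No integer solutions with |y| ≤ 35.


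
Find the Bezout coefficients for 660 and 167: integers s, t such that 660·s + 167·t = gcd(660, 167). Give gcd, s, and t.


Euclidean algorithm on (660, 167) — divide until remainder is 0:
  660 = 3 · 167 + 159
  167 = 1 · 159 + 8
  159 = 19 · 8 + 7
  8 = 1 · 7 + 1
  7 = 7 · 1 + 0
gcd(660, 167) = 1.
Track Bezout coefficients alongside the remainders: start with r₀ = 660 = a·1 + b·0 (s = 1, t = 0) and r₁ = 167 = a·0 + b·1 (s = 0, t = 1); each new remainder r_{k+1} = r_{k-1} − q_k·r_k inherits s_{k+1} = s_{k-1} − q_k·s_k, t_{k+1} = t_{k-1} − q_k·t_k, so r_k = a·s_k + b·t_k at every step:
  q = 3: r = 159, s = 1 − 3·0 = 1, t = 0 − 3·1 = -3  (check: 660·1 + 167·(-3) = 159)
  q = 1: r = 8, s = 0 − 1·1 = -1, t = 1 − 1·(-3) = 4  (check: 660·(-1) + 167·4 = 8)
  q = 19: r = 7, s = 1 − 19·(-1) = 20, t = -3 − 19·4 = -79  (check: 660·20 + 167·(-79) = 7)
  q = 1: r = 1, s = -1 − 1·20 = -21, t = 4 − 1·(-79) = 83  (check: 660·(-21) + 167·83 = 1)
The row with r = 1 (the gcd) gives the Bezout coefficients s = -21, t = 83.
Result: 660 · (-21) + 167 · (83) = 1.

gcd(660, 167) = 1; s = -21, t = 83 (check: 660·(-21) + 167·83 = 1).


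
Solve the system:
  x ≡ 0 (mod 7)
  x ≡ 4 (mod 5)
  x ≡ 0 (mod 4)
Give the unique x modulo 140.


Moduli 7, 5, 4 are pairwise coprime; by CRT there is a unique solution modulo M = 7 · 5 · 4 = 140.
Solve pairwise, accumulating the modulus:
  Start with x ≡ 0 (mod 7).
  Combine with x ≡ 4 (mod 5): since gcd(7, 5) = 1, we get a unique residue mod 35.
    Write x = 0 + 7·t and substitute into x ≡ 4 (mod 5): 7·t ≡ 4 − 0 = 4 (mod 5).
    Reduce coefficients mod 5: 2·t ≡ 4 (mod 5).
    The inverse of 2 mod 5 is 3 (since 2·3 = 6 = 1·5 + 1), so t ≡ 3·4 = 12 ≡ 2 (mod 5).
    Then x = 0 + 7·2 = 14, valid modulo lcm(7, 5) = 35: x ≡ 14 (mod 35).
  Combine with x ≡ 0 (mod 4): since gcd(35, 4) = 1, we get a unique residue mod 140.
    Write x = 14 + 35·t and substitute into x ≡ 0 (mod 4): 35·t ≡ 0 − 14 = -14 (mod 4).
    Reduce coefficients mod 4: 3·t ≡ 2 (mod 4).
    The inverse of 3 mod 4 is 3 (since 3·3 = 9 = 2·4 + 1), so t ≡ 3·2 = 6 ≡ 2 (mod 4).
    Then x = 14 + 35·2 = 84, valid modulo lcm(35, 4) = 140: x ≡ 84 (mod 140).
Verify: 84 mod 7 = 0 ✓, 84 mod 5 = 4 ✓, 84 mod 4 = 0 ✓.

x ≡ 84 (mod 140).


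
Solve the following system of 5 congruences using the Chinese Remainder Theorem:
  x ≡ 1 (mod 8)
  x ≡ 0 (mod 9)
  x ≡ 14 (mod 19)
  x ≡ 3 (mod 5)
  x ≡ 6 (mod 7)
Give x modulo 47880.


Product of moduli M = 8 · 9 · 19 · 5 · 7 = 47880.
Merge one congruence at a time:
  Start: x ≡ 1 (mod 8).
  Combine with x ≡ 0 (mod 9); new modulus lcm = 72.
    Write x = 1 + 8·t and substitute into x ≡ 0 (mod 9): 8·t ≡ 0 − 1 = -1 (mod 9).
    Reduce coefficients mod 9: 8·t ≡ 8 (mod 9).
    The inverse of 8 mod 9 is 8 (since 8·8 = 64 = 7·9 + 1), so t ≡ 8·8 = 64 ≡ 1 (mod 9).
    Then x = 1 + 8·1 = 9, valid modulo lcm(8, 9) = 72: x ≡ 9 (mod 72).
  Combine with x ≡ 14 (mod 19); new modulus lcm = 1368.
    Write x = 9 + 72·t and substitute into x ≡ 14 (mod 19): 72·t ≡ 14 − 9 = 5 (mod 19).
    Reduce coefficients mod 19: 15·t ≡ 5 (mod 19).
    The inverse of 15 mod 19 is 14 (since 15·14 = 210 = 11·19 + 1), so t ≡ 14·5 = 70 ≡ 13 (mod 19).
    Then x = 9 + 72·13 = 945, valid modulo lcm(72, 19) = 1368: x ≡ 945 (mod 1368).
  Combine with x ≡ 3 (mod 5); new modulus lcm = 6840.
    Write x = 945 + 1368·t and substitute into x ≡ 3 (mod 5): 1368·t ≡ 3 − 945 = -942 (mod 5).
    Reduce coefficients mod 5: 3·t ≡ 3 (mod 5).
    The inverse of 3 mod 5 is 2 (since 3·2 = 6 = 1·5 + 1), so t ≡ 2·3 = 6 ≡ 1 (mod 5).
    Then x = 945 + 1368·1 = 2313, valid modulo lcm(1368, 5) = 6840: x ≡ 2313 (mod 6840).
  Combine with x ≡ 6 (mod 7); new modulus lcm = 47880.
    Write x = 2313 + 6840·t and substitute into x ≡ 6 (mod 7): 6840·t ≡ 6 − 2313 = -2307 (mod 7).
    Reduce coefficients mod 7: 1·t ≡ 3 (mod 7).
    So t ≡ 3 (mod 7).
    Then x = 2313 + 6840·3 = 22833, valid modulo lcm(6840, 7) = 47880: x ≡ 22833 (mod 47880).
Verify against each original: 22833 mod 8 = 1, 22833 mod 9 = 0, 22833 mod 19 = 14, 22833 mod 5 = 3, 22833 mod 7 = 6.

x ≡ 22833 (mod 47880).


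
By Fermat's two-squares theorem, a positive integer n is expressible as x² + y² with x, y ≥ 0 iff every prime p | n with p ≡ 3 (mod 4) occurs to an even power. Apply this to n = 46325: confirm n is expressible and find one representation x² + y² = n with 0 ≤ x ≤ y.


Step 1: Factor n = 46325 = 5^2 · 17 · 109.
Step 2: Check the mod-4 condition on each prime factor: 5 ≡ 1 (mod 4), exponent 2; 17 ≡ 1 (mod 4), exponent 1; 109 ≡ 1 (mod 4), exponent 1.
All primes ≡ 3 (mod 4) appear to even exponent (or don't appear), so by the two-squares theorem n IS expressible as a sum of two squares.
Step 3: Build a representation. Group n = k² · m with k = 5 and m = 17 · 109 = 1853 (a product of primes ≡ 1 (mod 4)); a representation of m scales to one of n via (k·x)² + (k·y)² = k²(x² + y²). Each prime p ≡ 1 (mod 4) is itself a sum of two squares; find a² by testing p − a² for a perfect square:
  17: 17 − 1² = 16 = 4² ⇒ 17 = 1² + 4².
  109: 109 − 1² = 108, 109 − 2² = 105, 109 − 3² = 100 = 10² ⇒ 109 = 3² + 10².
  Combine using the Brahmagupta–Fibonacci identity (a² + b²)(c² + d²) = (ac − bd)² + (ad + bc)² = (ac + bd)² + (ad − bc)²:
  17 · 109 = 1853: from (1² + 4²)(3² + 10²), take (1·3 − 4·10, 1·10 + 4·3) = (3 − 40, 10 + 12) = (-37, 22); dropping signs (only squares matter) gives (37, 22); check 37² + 22² = 1369 + 484 = 1853 ✓.
  Scale by k = 5: (5·37, 5·22) = (185, 110).
Step 4: Order so x ≤ y and verify: 110² + 185² = 12100 + 34225 = 46325 = n. ✓

n = 46325 = 110² + 185² (one valid representation with x ≤ y).


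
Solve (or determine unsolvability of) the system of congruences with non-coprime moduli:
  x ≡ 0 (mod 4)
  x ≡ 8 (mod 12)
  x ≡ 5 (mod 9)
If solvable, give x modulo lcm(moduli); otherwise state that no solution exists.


Moduli 4, 12, 9 are not pairwise coprime, so CRT works modulo lcm(m_i) when all pairwise compatibility conditions hold.
Pairwise compatibility: gcd(m_i, m_j) must divide a_i - a_j for every pair.
Merge one congruence at a time:
  Start: x ≡ 0 (mod 4).
  Combine with x ≡ 8 (mod 12): gcd(4, 12) = 4; 8 - 0 = 8, which IS divisible by 4, so compatible.
    Write x = 0 + 4·t and substitute into x ≡ 8 (mod 12): 4·t ≡ 8 − 0 = 8 (mod 12).
    Divide the congruence (and modulus) by g = 4: 1·t ≡ 2 (mod 3).
    So t ≡ 2 (mod 3).
    Then x = 0 + 4·2 = 8, valid modulo lcm(4, 12) = 12: x ≡ 8 (mod 12).
  Combine with x ≡ 5 (mod 9): gcd(12, 9) = 3; 5 - 8 = -3, which IS divisible by 3, so compatible.
    Write x = 8 + 12·t and substitute into x ≡ 5 (mod 9): 12·t ≡ 5 − 8 = -3 (mod 9).
    Divide the congruence (and modulus) by g = 3: 4·t ≡ -1 (mod 3).
    Reduce coefficients mod 3: 1·t ≡ 2 (mod 3).
    So t ≡ 2 (mod 3).
    Then x = 8 + 12·2 = 32, valid modulo lcm(12, 9) = 36: x ≡ 32 (mod 36).
Verify: 32 mod 4 = 0, 32 mod 12 = 8, 32 mod 9 = 5.

x ≡ 32 (mod 36).


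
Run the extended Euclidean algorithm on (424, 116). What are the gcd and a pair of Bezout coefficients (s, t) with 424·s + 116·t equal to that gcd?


Euclidean algorithm on (424, 116) — divide until remainder is 0:
  424 = 3 · 116 + 76
  116 = 1 · 76 + 40
  76 = 1 · 40 + 36
  40 = 1 · 36 + 4
  36 = 9 · 4 + 0
gcd(424, 116) = 4.
Track Bezout coefficients alongside the remainders: start with r₀ = 424 = a·1 + b·0 (s = 1, t = 0) and r₁ = 116 = a·0 + b·1 (s = 0, t = 1); each new remainder r_{k+1} = r_{k-1} − q_k·r_k inherits s_{k+1} = s_{k-1} − q_k·s_k, t_{k+1} = t_{k-1} − q_k·t_k, so r_k = a·s_k + b·t_k at every step:
  q = 3: r = 76, s = 1 − 3·0 = 1, t = 0 − 3·1 = -3  (check: 424·1 + 116·(-3) = 76)
  q = 1: r = 40, s = 0 − 1·1 = -1, t = 1 − 1·(-3) = 4  (check: 424·(-1) + 116·4 = 40)
  q = 1: r = 36, s = 1 − 1·(-1) = 2, t = -3 − 1·4 = -7  (check: 424·2 + 116·(-7) = 36)
  q = 1: r = 4, s = -1 − 1·2 = -3, t = 4 − 1·(-7) = 11  (check: 424·(-3) + 116·11 = 4)
The row with r = 4 (the gcd) gives the Bezout coefficients s = -3, t = 11.
Result: 424 · (-3) + 116 · (11) = 4.

gcd(424, 116) = 4; s = -3, t = 11 (check: 424·(-3) + 116·11 = 4).


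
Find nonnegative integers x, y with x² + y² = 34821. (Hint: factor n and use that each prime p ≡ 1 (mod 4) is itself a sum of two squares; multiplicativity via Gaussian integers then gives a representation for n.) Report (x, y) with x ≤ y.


Step 1: Factor n = 34821 = 3^2 · 53 · 73.
Step 2: Check the mod-4 condition on each prime factor: 3 ≡ 3 (mod 4), exponent 2 (must be even); 53 ≡ 1 (mod 4), exponent 1; 73 ≡ 1 (mod 4), exponent 1.
All primes ≡ 3 (mod 4) appear to even exponent (or don't appear), so by the two-squares theorem n IS expressible as a sum of two squares.
Step 3: Build a representation. Group n = k² · m with k = 3 and m = 53 · 73 = 3869 (a product of primes ≡ 1 (mod 4)); a representation of m scales to one of n via (k·x)² + (k·y)² = k²(x² + y²). Each prime p ≡ 1 (mod 4) is itself a sum of two squares; find a² by testing p − a² for a perfect square:
  53: 53 − 1² = 52, 53 − 2² = 49 = 7² ⇒ 53 = 2² + 7².
  73: 73 − 1² = 72, 73 − 2² = 69, 73 − 3² = 64 = 8² ⇒ 73 = 3² + 8².
  Combine using the Brahmagupta–Fibonacci identity (a² + b²)(c² + d²) = (ac − bd)² + (ad + bc)² = (ac + bd)² + (ad − bc)²:
  53 · 73 = 3869: from (2² + 7²)(3² + 8²), take (2·3 − 7·8, 2·8 + 7·3) = (6 − 56, 16 + 21) = (-50, 37); dropping signs (only squares matter) gives (50, 37); check 50² + 37² = 2500 + 1369 = 3869 ✓.
  Scale by k = 3: (3·50, 3·37) = (150, 111).
Step 4: Order so x ≤ y and verify: 111² + 150² = 12321 + 22500 = 34821 = n. ✓

n = 34821 = 111² + 150² (one valid representation with x ≤ y).


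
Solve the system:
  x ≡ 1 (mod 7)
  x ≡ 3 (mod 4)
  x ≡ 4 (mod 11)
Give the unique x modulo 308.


Moduli 7, 4, 11 are pairwise coprime; by CRT there is a unique solution modulo M = 7 · 4 · 11 = 308.
Solve pairwise, accumulating the modulus:
  Start with x ≡ 1 (mod 7).
  Combine with x ≡ 3 (mod 4): since gcd(7, 4) = 1, we get a unique residue mod 28.
    Write x = 1 + 7·t and substitute into x ≡ 3 (mod 4): 7·t ≡ 3 − 1 = 2 (mod 4).
    Reduce coefficients mod 4: 3·t ≡ 2 (mod 4).
    The inverse of 3 mod 4 is 3 (since 3·3 = 9 = 2·4 + 1), so t ≡ 3·2 = 6 ≡ 2 (mod 4).
    Then x = 1 + 7·2 = 15, valid modulo lcm(7, 4) = 28: x ≡ 15 (mod 28).
  Combine with x ≡ 4 (mod 11): since gcd(28, 11) = 1, we get a unique residue mod 308.
    Write x = 15 + 28·t and substitute into x ≡ 4 (mod 11): 28·t ≡ 4 − 15 = -11 (mod 11).
    Reduce coefficients mod 11: 6·t ≡ 0 (mod 11).
    The inverse of 6 mod 11 is 2 (since 6·2 = 12 = 1·11 + 1), so t ≡ 2·0 = 0 ≡ 0 (mod 11).
    Then x = 15 + 28·0 = 15, valid modulo lcm(28, 11) = 308: x ≡ 15 (mod 308).
Verify: 15 mod 7 = 1 ✓, 15 mod 4 = 3 ✓, 15 mod 11 = 4 ✓.

x ≡ 15 (mod 308).


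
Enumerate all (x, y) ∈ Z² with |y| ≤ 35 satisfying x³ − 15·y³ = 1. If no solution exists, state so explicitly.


The equation is x³ - 15y³ = 1. For fixed y, x³ = 15·y³ + 1, so a solution requires the RHS to be a perfect cube.
Strategy: iterate y from -35 to 35, compute RHS = 15·y³ + 1, and check whether it is a (positive or negative) perfect cube.
Check small values of y:
  y = 0: RHS = 1 = (1)³ ⇒ x = 1 works.
  y = 1: RHS = 16 is not a perfect cube.
  y = -1: RHS = -14 is not a perfect cube.
  y = 2: RHS = 121 is not a perfect cube.
  y = -2: RHS = -119 is not a perfect cube.
  y = 3: RHS = 406 is not a perfect cube.
  y = -3: RHS = -404 is not a perfect cube.
Continuing the search up to |y| = 35 finds no further solutions beyond those listed.
Collected solutions: (1, 0).

Solutions (with |y| ≤ 35): (1, 0).


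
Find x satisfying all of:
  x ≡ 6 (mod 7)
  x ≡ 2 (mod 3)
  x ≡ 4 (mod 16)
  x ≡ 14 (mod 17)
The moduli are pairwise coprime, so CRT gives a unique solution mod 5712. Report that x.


Product of moduli M = 7 · 3 · 16 · 17 = 5712.
Merge one congruence at a time:
  Start: x ≡ 6 (mod 7).
  Combine with x ≡ 2 (mod 3); new modulus lcm = 21.
    Write x = 6 + 7·t and substitute into x ≡ 2 (mod 3): 7·t ≡ 2 − 6 = -4 (mod 3).
    Reduce coefficients mod 3: 1·t ≡ 2 (mod 3).
    So t ≡ 2 (mod 3).
    Then x = 6 + 7·2 = 20, valid modulo lcm(7, 3) = 21: x ≡ 20 (mod 21).
  Combine with x ≡ 4 (mod 16); new modulus lcm = 336.
    Write x = 20 + 21·t and substitute into x ≡ 4 (mod 16): 21·t ≡ 4 − 20 = -16 (mod 16).
    Reduce coefficients mod 16: 5·t ≡ 0 (mod 16).
    The inverse of 5 mod 16 is 13 (since 5·13 = 65 = 4·16 + 1), so t ≡ 13·0 = 0 ≡ 0 (mod 16).
    Then x = 20 + 21·0 = 20, valid modulo lcm(21, 16) = 336: x ≡ 20 (mod 336).
  Combine with x ≡ 14 (mod 17); new modulus lcm = 5712.
    Write x = 20 + 336·t and substitute into x ≡ 14 (mod 17): 336·t ≡ 14 − 20 = -6 (mod 17).
    Reduce coefficients mod 17: 13·t ≡ 11 (mod 17).
    The inverse of 13 mod 17 is 4 (since 13·4 = 52 = 3·17 + 1), so t ≡ 4·11 = 44 ≡ 10 (mod 17).
    Then x = 20 + 336·10 = 3380, valid modulo lcm(336, 17) = 5712: x ≡ 3380 (mod 5712).
Verify against each original: 3380 mod 7 = 6, 3380 mod 3 = 2, 3380 mod 16 = 4, 3380 mod 17 = 14.

x ≡ 3380 (mod 5712).


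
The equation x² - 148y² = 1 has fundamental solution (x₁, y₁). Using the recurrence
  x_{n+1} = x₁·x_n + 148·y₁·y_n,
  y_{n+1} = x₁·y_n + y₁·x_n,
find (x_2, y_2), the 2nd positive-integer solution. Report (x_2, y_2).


Step 1: Find the fundamental solution (x₁, y₁) of x² - 148y² = 1.
  Expand √148 as a continued fraction. a₀ = ⌊√148⌋ = 12; iterate m_{k+1} = d_k·a_k − m_k, d_{k+1} = (148 − m_{k+1}²)/d_k, a_{k+1} = ⌊(a₀ + m_{k+1})/d_{k+1}⌋ (starting m₀ = 0, d₀ = 1), with convergents p_k = a_k·p_{k-1} + p_{k-2}, q_k = a_k·q_{k-1} + q_{k-2} (p₋₁ = 1, q₋₁ = 0):
  k = 0: a₀ = 12; p₀/q₀ = 12/1; p₀² − 148·q₀² = 144 − 148 = -4.
  k = 1: m = 12, d = 4, a = ⌊(12 + 12)/4⌋ = 6; p/q = (6·12 + 1)/(6·1 + 0) = 73/6; p² − 148·q² = 5329 − 5328 = 1.
  The first convergent with p² − 148·q² = 1 gives the fundamental solution (x₁, y₁) = (73, 6).
Step 2: Apply the recurrence (x_{n+1}, y_{n+1}) = (x₁x_n + 148y₁y_n, x₁y_n + y₁x_n) repeatedly.
  From (x_1, y_1) = (73, 6): x_2 = 73·73 + 148·6·6 = 10657; y_2 = 73·6 + 6·73 = 876.
Step 3: Verify x_2² - 148·y_2² = 113571649 - 113571648 = 1 (should be 1). ✓

(x_1, y_1) = (73, 6); (x_2, y_2) = (10657, 876).


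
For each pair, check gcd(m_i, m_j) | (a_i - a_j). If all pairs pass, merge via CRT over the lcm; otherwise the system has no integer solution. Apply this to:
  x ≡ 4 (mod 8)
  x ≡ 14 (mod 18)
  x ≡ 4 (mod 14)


Moduli 8, 18, 14 are not pairwise coprime, so CRT works modulo lcm(m_i) when all pairwise compatibility conditions hold.
Pairwise compatibility: gcd(m_i, m_j) must divide a_i - a_j for every pair.
Merge one congruence at a time:
  Start: x ≡ 4 (mod 8).
  Combine with x ≡ 14 (mod 18): gcd(8, 18) = 2; 14 - 4 = 10, which IS divisible by 2, so compatible.
    Write x = 4 + 8·t and substitute into x ≡ 14 (mod 18): 8·t ≡ 14 − 4 = 10 (mod 18).
    Divide the congruence (and modulus) by g = 2: 4·t ≡ 5 (mod 9).
    The inverse of 4 mod 9 is 7 (since 4·7 = 28 = 3·9 + 1), so t ≡ 7·5 = 35 ≡ 8 (mod 9).
    Then x = 4 + 8·8 = 68, valid modulo lcm(8, 18) = 72: x ≡ 68 (mod 72).
  Combine with x ≡ 4 (mod 14): gcd(72, 14) = 2; 4 - 68 = -64, which IS divisible by 2, so compatible.
    Write x = 68 + 72·t and substitute into x ≡ 4 (mod 14): 72·t ≡ 4 − 68 = -64 (mod 14).
    Divide the congruence (and modulus) by g = 2: 36·t ≡ -32 (mod 7).
    Reduce coefficients mod 7: 1·t ≡ 3 (mod 7).
    So t ≡ 3 (mod 7).
    Then x = 68 + 72·3 = 284, valid modulo lcm(72, 14) = 504: x ≡ 284 (mod 504).
Verify: 284 mod 8 = 4, 284 mod 18 = 14, 284 mod 14 = 4.

x ≡ 284 (mod 504).


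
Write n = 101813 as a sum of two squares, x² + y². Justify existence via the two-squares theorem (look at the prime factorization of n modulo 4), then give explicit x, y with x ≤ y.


Step 1: Factor n = 101813 = 17 · 53 · 113.
Step 2: Check the mod-4 condition on each prime factor: 17 ≡ 1 (mod 4), exponent 1; 53 ≡ 1 (mod 4), exponent 1; 113 ≡ 1 (mod 4), exponent 1.
All primes ≡ 3 (mod 4) appear to even exponent (or don't appear), so by the two-squares theorem n IS expressible as a sum of two squares.
Step 3: Build a representation. Here n = 17 · 53 · 113 is a product of primes ≡ 1 (mod 4). Each prime p ≡ 1 (mod 4) is itself a sum of two squares; find a² by testing p − a² for a perfect square:
  17: 17 − 1² = 16 = 4² ⇒ 17 = 1² + 4².
  53: 53 − 1² = 52, 53 − 2² = 49 = 7² ⇒ 53 = 2² + 7².
  113: 113 − 1² = 112, 113 − 2² = 109, 113 − 3² = 104, 113 − 4² = 97, 113 − 5² = 88, 113 − 6² = 77, 113 − 7² = 64 = 8² ⇒ 113 = 7² + 8².
  Combine using the Brahmagupta–Fibonacci identity (a² + b²)(c² + d²) = (ac − bd)² + (ad + bc)² = (ac + bd)² + (ad − bc)²:
  17 · 53 = 901: from (1² + 4²)(2² + 7²), take (1·2 − 4·7, 1·7 + 4·2) = (2 − 28, 7 + 8) = (-26, 15); dropping signs (only squares matter) gives (26, 15); check 26² + 15² = 676 + 225 = 901 ✓.
  901 · 113 = 101813: from (26² + 15²)(7² + 8²), take (26·7 − 15·8, 26·8 + 15·7) = (182 − 120, 208 + 105) = (62, 313); check 62² + 313² = 3844 + 97969 = 101813 ✓.
Step 4: Order so x ≤ y and verify: 62² + 313² = 3844 + 97969 = 101813 = n. ✓

n = 101813 = 62² + 313² (one valid representation with x ≤ y).


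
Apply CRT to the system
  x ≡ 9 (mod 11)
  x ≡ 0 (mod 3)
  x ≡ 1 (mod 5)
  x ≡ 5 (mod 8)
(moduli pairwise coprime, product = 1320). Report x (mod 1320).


Product of moduli M = 11 · 3 · 5 · 8 = 1320.
Merge one congruence at a time:
  Start: x ≡ 9 (mod 11).
  Combine with x ≡ 0 (mod 3); new modulus lcm = 33.
    Write x = 9 + 11·t and substitute into x ≡ 0 (mod 3): 11·t ≡ 0 − 9 = -9 (mod 3).
    Reduce coefficients mod 3: 2·t ≡ 0 (mod 3).
    The inverse of 2 mod 3 is 2 (since 2·2 = 4 = 1·3 + 1), so t ≡ 2·0 = 0 ≡ 0 (mod 3).
    Then x = 9 + 11·0 = 9, valid modulo lcm(11, 3) = 33: x ≡ 9 (mod 33).
  Combine with x ≡ 1 (mod 5); new modulus lcm = 165.
    Write x = 9 + 33·t and substitute into x ≡ 1 (mod 5): 33·t ≡ 1 − 9 = -8 (mod 5).
    Reduce coefficients mod 5: 3·t ≡ 2 (mod 5).
    The inverse of 3 mod 5 is 2 (since 3·2 = 6 = 1·5 + 1), so t ≡ 2·2 = 4 ≡ 4 (mod 5).
    Then x = 9 + 33·4 = 141, valid modulo lcm(33, 5) = 165: x ≡ 141 (mod 165).
  Combine with x ≡ 5 (mod 8); new modulus lcm = 1320.
    Write x = 141 + 165·t and substitute into x ≡ 5 (mod 8): 165·t ≡ 5 − 141 = -136 (mod 8).
    Reduce coefficients mod 8: 5·t ≡ 0 (mod 8).
    The inverse of 5 mod 8 is 5 (since 5·5 = 25 = 3·8 + 1), so t ≡ 5·0 = 0 ≡ 0 (mod 8).
    Then x = 141 + 165·0 = 141, valid modulo lcm(165, 8) = 1320: x ≡ 141 (mod 1320).
Verify against each original: 141 mod 11 = 9, 141 mod 3 = 0, 141 mod 5 = 1, 141 mod 8 = 5.

x ≡ 141 (mod 1320).


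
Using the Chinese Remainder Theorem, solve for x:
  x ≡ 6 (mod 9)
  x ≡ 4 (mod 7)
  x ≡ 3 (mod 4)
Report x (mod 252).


Moduli 9, 7, 4 are pairwise coprime; by CRT there is a unique solution modulo M = 9 · 7 · 4 = 252.
Solve pairwise, accumulating the modulus:
  Start with x ≡ 6 (mod 9).
  Combine with x ≡ 4 (mod 7): since gcd(9, 7) = 1, we get a unique residue mod 63.
    Write x = 6 + 9·t and substitute into x ≡ 4 (mod 7): 9·t ≡ 4 − 6 = -2 (mod 7).
    Reduce coefficients mod 7: 2·t ≡ 5 (mod 7).
    The inverse of 2 mod 7 is 4 (since 2·4 = 8 = 1·7 + 1), so t ≡ 4·5 = 20 ≡ 6 (mod 7).
    Then x = 6 + 9·6 = 60, valid modulo lcm(9, 7) = 63: x ≡ 60 (mod 63).
  Combine with x ≡ 3 (mod 4): since gcd(63, 4) = 1, we get a unique residue mod 252.
    Write x = 60 + 63·t and substitute into x ≡ 3 (mod 4): 63·t ≡ 3 − 60 = -57 (mod 4).
    Reduce coefficients mod 4: 3·t ≡ 3 (mod 4).
    The inverse of 3 mod 4 is 3 (since 3·3 = 9 = 2·4 + 1), so t ≡ 3·3 = 9 ≡ 1 (mod 4).
    Then x = 60 + 63·1 = 123, valid modulo lcm(63, 4) = 252: x ≡ 123 (mod 252).
Verify: 123 mod 9 = 6 ✓, 123 mod 7 = 4 ✓, 123 mod 4 = 3 ✓.

x ≡ 123 (mod 252).


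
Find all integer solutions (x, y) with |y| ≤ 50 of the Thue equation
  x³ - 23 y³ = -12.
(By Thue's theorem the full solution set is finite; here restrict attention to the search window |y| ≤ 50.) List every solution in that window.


The equation is x³ - 23y³ = -12. For fixed y, x³ = 23·y³ − 12, so a solution requires the RHS to be a perfect cube.
Strategy: iterate y from -50 to 50, compute RHS = 23·y³ − 12, and check whether it is a (positive or negative) perfect cube.
Check small values of y:
  y = 0: RHS = -12 is not a perfect cube.
  y = 1: RHS = 11 is not a perfect cube.
  y = -1: RHS = -35 is not a perfect cube.
  y = 2: RHS = 172 is not a perfect cube.
  y = -2: RHS = -196 is not a perfect cube.
  y = 3: RHS = 609 is not a perfect cube.
  y = -3: RHS = -633 is not a perfect cube.
Continuing the search up to |y| = 50 finds no solutions either.
No (x, y) in the scanned range satisfies the equation.

No integer solutions with |y| ≤ 50.


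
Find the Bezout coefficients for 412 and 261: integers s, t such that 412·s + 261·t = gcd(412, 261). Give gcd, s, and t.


Euclidean algorithm on (412, 261) — divide until remainder is 0:
  412 = 1 · 261 + 151
  261 = 1 · 151 + 110
  151 = 1 · 110 + 41
  110 = 2 · 41 + 28
  41 = 1 · 28 + 13
  28 = 2 · 13 + 2
  13 = 6 · 2 + 1
  2 = 2 · 1 + 0
gcd(412, 261) = 1.
Track Bezout coefficients alongside the remainders: start with r₀ = 412 = a·1 + b·0 (s = 1, t = 0) and r₁ = 261 = a·0 + b·1 (s = 0, t = 1); each new remainder r_{k+1} = r_{k-1} − q_k·r_k inherits s_{k+1} = s_{k-1} − q_k·s_k, t_{k+1} = t_{k-1} − q_k·t_k, so r_k = a·s_k + b·t_k at every step:
  q = 1: r = 151, s = 1 − 1·0 = 1, t = 0 − 1·1 = -1  (check: 412·1 + 261·(-1) = 151)
  q = 1: r = 110, s = 0 − 1·1 = -1, t = 1 − 1·(-1) = 2  (check: 412·(-1) + 261·2 = 110)
  q = 1: r = 41, s = 1 − 1·(-1) = 2, t = -1 − 1·2 = -3  (check: 412·2 + 261·(-3) = 41)
  q = 2: r = 28, s = -1 − 2·2 = -5, t = 2 − 2·(-3) = 8  (check: 412·(-5) + 261·8 = 28)
  q = 1: r = 13, s = 2 − 1·(-5) = 7, t = -3 − 1·8 = -11  (check: 412·7 + 261·(-11) = 13)
  q = 2: r = 2, s = -5 − 2·7 = -19, t = 8 − 2·(-11) = 30  (check: 412·(-19) + 261·30 = 2)
  q = 6: r = 1, s = 7 − 6·(-19) = 121, t = -11 − 6·30 = -191  (check: 412·121 + 261·(-191) = 1)
The row with r = 1 (the gcd) gives the Bezout coefficients s = 121, t = -191.
Result: 412 · (121) + 261 · (-191) = 1.

gcd(412, 261) = 1; s = 121, t = -191 (check: 412·121 + 261·(-191) = 1).


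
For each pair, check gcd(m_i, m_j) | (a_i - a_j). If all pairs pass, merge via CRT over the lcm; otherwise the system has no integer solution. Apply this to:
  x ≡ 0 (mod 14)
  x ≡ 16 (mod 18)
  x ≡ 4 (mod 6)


Moduli 14, 18, 6 are not pairwise coprime, so CRT works modulo lcm(m_i) when all pairwise compatibility conditions hold.
Pairwise compatibility: gcd(m_i, m_j) must divide a_i - a_j for every pair.
Merge one congruence at a time:
  Start: x ≡ 0 (mod 14).
  Combine with x ≡ 16 (mod 18): gcd(14, 18) = 2; 16 - 0 = 16, which IS divisible by 2, so compatible.
    Write x = 0 + 14·t and substitute into x ≡ 16 (mod 18): 14·t ≡ 16 − 0 = 16 (mod 18).
    Divide the congruence (and modulus) by g = 2: 7·t ≡ 8 (mod 9).
    The inverse of 7 mod 9 is 4 (since 7·4 = 28 = 3·9 + 1), so t ≡ 4·8 = 32 ≡ 5 (mod 9).
    Then x = 0 + 14·5 = 70, valid modulo lcm(14, 18) = 126: x ≡ 70 (mod 126).
  Combine with x ≡ 4 (mod 6): gcd(126, 6) = 6; 4 - 70 = -66, which IS divisible by 6, so compatible.
    Write x = 70 + 126·t and substitute into x ≡ 4 (mod 6): 126·t ≡ 4 − 70 = -66 (mod 6).
    Divide the congruence (and modulus) by g = 6: 21·t ≡ -11 (mod 1).
    Modulo 1 every t works; take t = 0.
    Then x = 70 + 126·0 = 70, valid modulo lcm(126, 6) = 126: x ≡ 70 (mod 126).
Verify: 70 mod 14 = 0, 70 mod 18 = 16, 70 mod 6 = 4.

x ≡ 70 (mod 126).


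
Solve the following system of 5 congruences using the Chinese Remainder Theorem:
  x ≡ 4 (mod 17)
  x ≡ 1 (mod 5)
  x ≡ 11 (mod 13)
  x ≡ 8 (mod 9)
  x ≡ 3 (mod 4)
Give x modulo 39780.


Product of moduli M = 17 · 5 · 13 · 9 · 4 = 39780.
Merge one congruence at a time:
  Start: x ≡ 4 (mod 17).
  Combine with x ≡ 1 (mod 5); new modulus lcm = 85.
    Write x = 4 + 17·t and substitute into x ≡ 1 (mod 5): 17·t ≡ 1 − 4 = -3 (mod 5).
    Reduce coefficients mod 5: 2·t ≡ 2 (mod 5).
    The inverse of 2 mod 5 is 3 (since 2·3 = 6 = 1·5 + 1), so t ≡ 3·2 = 6 ≡ 1 (mod 5).
    Then x = 4 + 17·1 = 21, valid modulo lcm(17, 5) = 85: x ≡ 21 (mod 85).
  Combine with x ≡ 11 (mod 13); new modulus lcm = 1105.
    Write x = 21 + 85·t and substitute into x ≡ 11 (mod 13): 85·t ≡ 11 − 21 = -10 (mod 13).
    Reduce coefficients mod 13: 7·t ≡ 3 (mod 13).
    The inverse of 7 mod 13 is 2 (since 7·2 = 14 = 1·13 + 1), so t ≡ 2·3 = 6 ≡ 6 (mod 13).
    Then x = 21 + 85·6 = 531, valid modulo lcm(85, 13) = 1105: x ≡ 531 (mod 1105).
  Combine with x ≡ 8 (mod 9); new modulus lcm = 9945.
    Write x = 531 + 1105·t and substitute into x ≡ 8 (mod 9): 1105·t ≡ 8 − 531 = -523 (mod 9).
    Reduce coefficients mod 9: 7·t ≡ 8 (mod 9).
    The inverse of 7 mod 9 is 4 (since 7·4 = 28 = 3·9 + 1), so t ≡ 4·8 = 32 ≡ 5 (mod 9).
    Then x = 531 + 1105·5 = 6056, valid modulo lcm(1105, 9) = 9945: x ≡ 6056 (mod 9945).
  Combine with x ≡ 3 (mod 4); new modulus lcm = 39780.
    Write x = 6056 + 9945·t and substitute into x ≡ 3 (mod 4): 9945·t ≡ 3 − 6056 = -6053 (mod 4).
    Reduce coefficients mod 4: 1·t ≡ 3 (mod 4).
    So t ≡ 3 (mod 4).
    Then x = 6056 + 9945·3 = 35891, valid modulo lcm(9945, 4) = 39780: x ≡ 35891 (mod 39780).
Verify against each original: 35891 mod 17 = 4, 35891 mod 5 = 1, 35891 mod 13 = 11, 35891 mod 9 = 8, 35891 mod 4 = 3.

x ≡ 35891 (mod 39780).


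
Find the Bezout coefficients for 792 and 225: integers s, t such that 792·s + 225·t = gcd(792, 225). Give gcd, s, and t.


Euclidean algorithm on (792, 225) — divide until remainder is 0:
  792 = 3 · 225 + 117
  225 = 1 · 117 + 108
  117 = 1 · 108 + 9
  108 = 12 · 9 + 0
gcd(792, 225) = 9.
Track Bezout coefficients alongside the remainders: start with r₀ = 792 = a·1 + b·0 (s = 1, t = 0) and r₁ = 225 = a·0 + b·1 (s = 0, t = 1); each new remainder r_{k+1} = r_{k-1} − q_k·r_k inherits s_{k+1} = s_{k-1} − q_k·s_k, t_{k+1} = t_{k-1} − q_k·t_k, so r_k = a·s_k + b·t_k at every step:
  q = 3: r = 117, s = 1 − 3·0 = 1, t = 0 − 3·1 = -3  (check: 792·1 + 225·(-3) = 117)
  q = 1: r = 108, s = 0 − 1·1 = -1, t = 1 − 1·(-3) = 4  (check: 792·(-1) + 225·4 = 108)
  q = 1: r = 9, s = 1 − 1·(-1) = 2, t = -3 − 1·4 = -7  (check: 792·2 + 225·(-7) = 9)
The row with r = 9 (the gcd) gives the Bezout coefficients s = 2, t = -7.
Result: 792 · (2) + 225 · (-7) = 9.

gcd(792, 225) = 9; s = 2, t = -7 (check: 792·2 + 225·(-7) = 9).


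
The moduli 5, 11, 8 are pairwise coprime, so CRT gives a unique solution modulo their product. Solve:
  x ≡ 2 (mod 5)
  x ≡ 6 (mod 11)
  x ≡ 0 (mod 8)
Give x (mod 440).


Moduli 5, 11, 8 are pairwise coprime; by CRT there is a unique solution modulo M = 5 · 11 · 8 = 440.
Solve pairwise, accumulating the modulus:
  Start with x ≡ 2 (mod 5).
  Combine with x ≡ 6 (mod 11): since gcd(5, 11) = 1, we get a unique residue mod 55.
    Write x = 2 + 5·t and substitute into x ≡ 6 (mod 11): 5·t ≡ 6 − 2 = 4 (mod 11).
    The inverse of 5 mod 11 is 9 (since 5·9 = 45 = 4·11 + 1), so t ≡ 9·4 = 36 ≡ 3 (mod 11).
    Then x = 2 + 5·3 = 17, valid modulo lcm(5, 11) = 55: x ≡ 17 (mod 55).
  Combine with x ≡ 0 (mod 8): since gcd(55, 8) = 1, we get a unique residue mod 440.
    Write x = 17 + 55·t and substitute into x ≡ 0 (mod 8): 55·t ≡ 0 − 17 = -17 (mod 8).
    Reduce coefficients mod 8: 7·t ≡ 7 (mod 8).
    The inverse of 7 mod 8 is 7 (since 7·7 = 49 = 6·8 + 1), so t ≡ 7·7 = 49 ≡ 1 (mod 8).
    Then x = 17 + 55·1 = 72, valid modulo lcm(55, 8) = 440: x ≡ 72 (mod 440).
Verify: 72 mod 5 = 2 ✓, 72 mod 11 = 6 ✓, 72 mod 8 = 0 ✓.

x ≡ 72 (mod 440).


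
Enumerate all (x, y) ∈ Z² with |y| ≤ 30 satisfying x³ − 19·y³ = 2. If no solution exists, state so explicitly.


The equation is x³ - 19y³ = 2. For fixed y, x³ = 19·y³ + 2, so a solution requires the RHS to be a perfect cube.
Strategy: iterate y from -30 to 30, compute RHS = 19·y³ + 2, and check whether it is a (positive or negative) perfect cube.
Check small values of y:
  y = 0: RHS = 2 is not a perfect cube.
  y = 1: RHS = 21 is not a perfect cube.
  y = -1: RHS = -17 is not a perfect cube.
  y = 2: RHS = 154 is not a perfect cube.
  y = -2: RHS = -150 is not a perfect cube.
  y = 3: RHS = 515 is not a perfect cube.
  y = -3: RHS = -511 is not a perfect cube.
Continuing the search up to |y| = 30 finds no solutions either.
No (x, y) in the scanned range satisfies the equation.

No integer solutions with |y| ≤ 30.


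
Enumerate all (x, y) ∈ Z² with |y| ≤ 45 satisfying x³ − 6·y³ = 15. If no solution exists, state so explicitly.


The equation is x³ - 6y³ = 15. For fixed y, x³ = 6·y³ + 15, so a solution requires the RHS to be a perfect cube.
Strategy: iterate y from -45 to 45, compute RHS = 6·y³ + 15, and check whether it is a (positive or negative) perfect cube.
Check small values of y:
  y = 0: RHS = 15 is not a perfect cube.
  y = 1: RHS = 21 is not a perfect cube.
  y = -1: RHS = 9 is not a perfect cube.
  y = 2: RHS = 63 is not a perfect cube.
  y = -2: RHS = -33 is not a perfect cube.
  y = 3: RHS = 177 is not a perfect cube.
  y = -3: RHS = -147 is not a perfect cube.
Continuing the search up to |y| = 45 finds no solutions either.
No (x, y) in the scanned range satisfies the equation.

No integer solutions with |y| ≤ 45.


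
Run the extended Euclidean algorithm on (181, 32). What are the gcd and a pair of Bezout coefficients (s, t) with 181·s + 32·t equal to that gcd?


Euclidean algorithm on (181, 32) — divide until remainder is 0:
  181 = 5 · 32 + 21
  32 = 1 · 21 + 11
  21 = 1 · 11 + 10
  11 = 1 · 10 + 1
  10 = 10 · 1 + 0
gcd(181, 32) = 1.
Track Bezout coefficients alongside the remainders: start with r₀ = 181 = a·1 + b·0 (s = 1, t = 0) and r₁ = 32 = a·0 + b·1 (s = 0, t = 1); each new remainder r_{k+1} = r_{k-1} − q_k·r_k inherits s_{k+1} = s_{k-1} − q_k·s_k, t_{k+1} = t_{k-1} − q_k·t_k, so r_k = a·s_k + b·t_k at every step:
  q = 5: r = 21, s = 1 − 5·0 = 1, t = 0 − 5·1 = -5  (check: 181·1 + 32·(-5) = 21)
  q = 1: r = 11, s = 0 − 1·1 = -1, t = 1 − 1·(-5) = 6  (check: 181·(-1) + 32·6 = 11)
  q = 1: r = 10, s = 1 − 1·(-1) = 2, t = -5 − 1·6 = -11  (check: 181·2 + 32·(-11) = 10)
  q = 1: r = 1, s = -1 − 1·2 = -3, t = 6 − 1·(-11) = 17  (check: 181·(-3) + 32·17 = 1)
The row with r = 1 (the gcd) gives the Bezout coefficients s = -3, t = 17.
Result: 181 · (-3) + 32 · (17) = 1.

gcd(181, 32) = 1; s = -3, t = 17 (check: 181·(-3) + 32·17 = 1).


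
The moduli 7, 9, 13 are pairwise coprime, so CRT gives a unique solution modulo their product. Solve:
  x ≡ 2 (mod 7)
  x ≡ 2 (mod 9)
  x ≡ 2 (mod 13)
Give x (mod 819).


Moduli 7, 9, 13 are pairwise coprime; by CRT there is a unique solution modulo M = 7 · 9 · 13 = 819.
Solve pairwise, accumulating the modulus:
  Start with x ≡ 2 (mod 7).
  Combine with x ≡ 2 (mod 9): since gcd(7, 9) = 1, we get a unique residue mod 63.
    Write x = 2 + 7·t and substitute into x ≡ 2 (mod 9): 7·t ≡ 2 − 2 = 0 (mod 9).
    The inverse of 7 mod 9 is 4 (since 7·4 = 28 = 3·9 + 1), so t ≡ 4·0 = 0 ≡ 0 (mod 9).
    Then x = 2 + 7·0 = 2, valid modulo lcm(7, 9) = 63: x ≡ 2 (mod 63).
  Combine with x ≡ 2 (mod 13): since gcd(63, 13) = 1, we get a unique residue mod 819.
    Write x = 2 + 63·t and substitute into x ≡ 2 (mod 13): 63·t ≡ 2 − 2 = 0 (mod 13).
    Reduce coefficients mod 13: 11·t ≡ 0 (mod 13).
    The inverse of 11 mod 13 is 6 (since 11·6 = 66 = 5·13 + 1), so t ≡ 6·0 = 0 ≡ 0 (mod 13).
    Then x = 2 + 63·0 = 2, valid modulo lcm(63, 13) = 819: x ≡ 2 (mod 819).
Verify: 2 mod 7 = 2 ✓, 2 mod 9 = 2 ✓, 2 mod 13 = 2 ✓.

x ≡ 2 (mod 819).


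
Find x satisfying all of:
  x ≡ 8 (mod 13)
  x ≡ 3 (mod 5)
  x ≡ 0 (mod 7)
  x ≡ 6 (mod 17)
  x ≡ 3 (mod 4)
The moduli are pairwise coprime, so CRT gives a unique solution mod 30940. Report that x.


Product of moduli M = 13 · 5 · 7 · 17 · 4 = 30940.
Merge one congruence at a time:
  Start: x ≡ 8 (mod 13).
  Combine with x ≡ 3 (mod 5); new modulus lcm = 65.
    Write x = 8 + 13·t and substitute into x ≡ 3 (mod 5): 13·t ≡ 3 − 8 = -5 (mod 5).
    Reduce coefficients mod 5: 3·t ≡ 0 (mod 5).
    The inverse of 3 mod 5 is 2 (since 3·2 = 6 = 1·5 + 1), so t ≡ 2·0 = 0 ≡ 0 (mod 5).
    Then x = 8 + 13·0 = 8, valid modulo lcm(13, 5) = 65: x ≡ 8 (mod 65).
  Combine with x ≡ 0 (mod 7); new modulus lcm = 455.
    Write x = 8 + 65·t and substitute into x ≡ 0 (mod 7): 65·t ≡ 0 − 8 = -8 (mod 7).
    Reduce coefficients mod 7: 2·t ≡ 6 (mod 7).
    The inverse of 2 mod 7 is 4 (since 2·4 = 8 = 1·7 + 1), so t ≡ 4·6 = 24 ≡ 3 (mod 7).
    Then x = 8 + 65·3 = 203, valid modulo lcm(65, 7) = 455: x ≡ 203 (mod 455).
  Combine with x ≡ 6 (mod 17); new modulus lcm = 7735.
    Write x = 203 + 455·t and substitute into x ≡ 6 (mod 17): 455·t ≡ 6 − 203 = -197 (mod 17).
    Reduce coefficients mod 17: 13·t ≡ 7 (mod 17).
    The inverse of 13 mod 17 is 4 (since 13·4 = 52 = 3·17 + 1), so t ≡ 4·7 = 28 ≡ 11 (mod 17).
    Then x = 203 + 455·11 = 5208, valid modulo lcm(455, 17) = 7735: x ≡ 5208 (mod 7735).
  Combine with x ≡ 3 (mod 4); new modulus lcm = 30940.
    Write x = 5208 + 7735·t and substitute into x ≡ 3 (mod 4): 7735·t ≡ 3 − 5208 = -5205 (mod 4).
    Reduce coefficients mod 4: 3·t ≡ 3 (mod 4).
    The inverse of 3 mod 4 is 3 (since 3·3 = 9 = 2·4 + 1), so t ≡ 3·3 = 9 ≡ 1 (mod 4).
    Then x = 5208 + 7735·1 = 12943, valid modulo lcm(7735, 4) = 30940: x ≡ 12943 (mod 30940).
Verify against each original: 12943 mod 13 = 8, 12943 mod 5 = 3, 12943 mod 7 = 0, 12943 mod 17 = 6, 12943 mod 4 = 3.

x ≡ 12943 (mod 30940).


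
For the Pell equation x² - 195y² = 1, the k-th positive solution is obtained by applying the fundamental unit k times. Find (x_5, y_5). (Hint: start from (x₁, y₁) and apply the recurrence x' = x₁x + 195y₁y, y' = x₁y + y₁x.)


Step 1: Find the fundamental solution (x₁, y₁) of x² - 195y² = 1.
  Expand √195 as a continued fraction. a₀ = ⌊√195⌋ = 13; iterate m_{k+1} = d_k·a_k − m_k, d_{k+1} = (195 − m_{k+1}²)/d_k, a_{k+1} = ⌊(a₀ + m_{k+1})/d_{k+1}⌋ (starting m₀ = 0, d₀ = 1), with convergents p_k = a_k·p_{k-1} + p_{k-2}, q_k = a_k·q_{k-1} + q_{k-2} (p₋₁ = 1, q₋₁ = 0):
  k = 0: a₀ = 13; p₀/q₀ = 13/1; p₀² − 195·q₀² = 169 − 195 = -26.
  k = 1: m = 13, d = 26, a = ⌊(13 + 13)/26⌋ = 1; p/q = (1·13 + 1)/(1·1 + 0) = 14/1; p² − 195·q² = 196 − 195 = 1.
  The first convergent with p² − 195·q² = 1 gives the fundamental solution (x₁, y₁) = (14, 1).
Step 2: Apply the recurrence (x_{n+1}, y_{n+1}) = (x₁x_n + 195y₁y_n, x₁y_n + y₁x_n) repeatedly.
  From (x_1, y_1) = (14, 1): x_2 = 14·14 + 195·1·1 = 391; y_2 = 14·1 + 1·14 = 28.
  From (x_2, y_2) = (391, 28): x_3 = 14·391 + 195·1·28 = 10934; y_3 = 14·28 + 1·391 = 783.
  From (x_3, y_3) = (10934, 783): x_4 = 14·10934 + 195·1·783 = 305761; y_4 = 14·783 + 1·10934 = 21896.
  From (x_4, y_4) = (305761, 21896): x_5 = 14·305761 + 195·1·21896 = 8550374; y_5 = 14·21896 + 1·305761 = 612305.
Step 3: Verify x_5² - 195·y_5² = 73108895539876 - 73108895539875 = 1 (should be 1). ✓

(x_1, y_1) = (14, 1); (x_5, y_5) = (8550374, 612305).


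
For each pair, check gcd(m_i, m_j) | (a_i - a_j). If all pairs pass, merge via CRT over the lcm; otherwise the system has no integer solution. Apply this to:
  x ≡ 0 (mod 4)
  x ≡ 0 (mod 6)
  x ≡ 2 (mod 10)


Moduli 4, 6, 10 are not pairwise coprime, so CRT works modulo lcm(m_i) when all pairwise compatibility conditions hold.
Pairwise compatibility: gcd(m_i, m_j) must divide a_i - a_j for every pair.
Merge one congruence at a time:
  Start: x ≡ 0 (mod 4).
  Combine with x ≡ 0 (mod 6): gcd(4, 6) = 2; 0 - 0 = 0, which IS divisible by 2, so compatible.
    Write x = 0 + 4·t and substitute into x ≡ 0 (mod 6): 4·t ≡ 0 − 0 = 0 (mod 6).
    Divide the congruence (and modulus) by g = 2: 2·t ≡ 0 (mod 3).
    The inverse of 2 mod 3 is 2 (since 2·2 = 4 = 1·3 + 1), so t ≡ 2·0 = 0 ≡ 0 (mod 3).
    Then x = 0 + 4·0 = 0, valid modulo lcm(4, 6) = 12: x ≡ 0 (mod 12).
  Combine with x ≡ 2 (mod 10): gcd(12, 10) = 2; 2 - 0 = 2, which IS divisible by 2, so compatible.
    Write x = 0 + 12·t and substitute into x ≡ 2 (mod 10): 12·t ≡ 2 − 0 = 2 (mod 10).
    Divide the congruence (and modulus) by g = 2: 6·t ≡ 1 (mod 5).
    Reduce coefficients mod 5: 1·t ≡ 1 (mod 5).
    So t ≡ 1 (mod 5).
    Then x = 0 + 12·1 = 12, valid modulo lcm(12, 10) = 60: x ≡ 12 (mod 60).
Verify: 12 mod 4 = 0, 12 mod 6 = 0, 12 mod 10 = 2.

x ≡ 12 (mod 60).
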